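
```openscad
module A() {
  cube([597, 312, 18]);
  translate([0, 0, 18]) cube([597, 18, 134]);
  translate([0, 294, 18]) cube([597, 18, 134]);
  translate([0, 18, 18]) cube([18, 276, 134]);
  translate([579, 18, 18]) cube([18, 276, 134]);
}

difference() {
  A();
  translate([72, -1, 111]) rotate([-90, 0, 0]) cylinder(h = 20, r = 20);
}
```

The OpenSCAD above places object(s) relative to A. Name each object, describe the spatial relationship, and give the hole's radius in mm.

A is an open box. The open box has a circular hole through its front wall. The hole's radius is 20 mm.

The subtracted cylinder has r = 20 mm.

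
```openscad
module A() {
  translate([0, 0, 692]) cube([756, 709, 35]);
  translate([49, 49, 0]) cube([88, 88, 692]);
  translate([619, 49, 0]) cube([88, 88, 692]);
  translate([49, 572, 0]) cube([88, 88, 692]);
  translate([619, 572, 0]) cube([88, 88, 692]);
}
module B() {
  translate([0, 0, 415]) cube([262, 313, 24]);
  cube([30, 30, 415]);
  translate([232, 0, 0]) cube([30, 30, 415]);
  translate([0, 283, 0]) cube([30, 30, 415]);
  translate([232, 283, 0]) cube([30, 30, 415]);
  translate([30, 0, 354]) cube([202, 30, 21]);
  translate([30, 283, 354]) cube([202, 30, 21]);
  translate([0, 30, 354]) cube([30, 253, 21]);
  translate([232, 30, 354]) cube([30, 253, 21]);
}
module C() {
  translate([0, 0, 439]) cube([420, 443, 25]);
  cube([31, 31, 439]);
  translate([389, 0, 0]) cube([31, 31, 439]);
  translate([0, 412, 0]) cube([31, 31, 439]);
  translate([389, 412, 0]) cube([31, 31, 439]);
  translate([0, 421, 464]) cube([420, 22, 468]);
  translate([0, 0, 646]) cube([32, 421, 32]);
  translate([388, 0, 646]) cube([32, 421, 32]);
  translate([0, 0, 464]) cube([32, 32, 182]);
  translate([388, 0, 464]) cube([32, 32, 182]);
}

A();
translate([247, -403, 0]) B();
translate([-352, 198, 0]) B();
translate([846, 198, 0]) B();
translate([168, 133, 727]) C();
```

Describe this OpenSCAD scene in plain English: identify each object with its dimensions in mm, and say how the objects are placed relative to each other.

A is a rectangular dining table. The top is 756×709×35 mm with its upper surface at z = 727 mm. It stands on four 88×88 mm square legs, each inset 49 mm from the nearest pair of top edges, running from the floor to the underside of the top.

B is a four-legged stool. The seat is 262×313 mm, 24 mm thick, top at z = 439 mm. It stands on four square legs, each 30×30 mm in cross-section, from z = 0 to the seat underside, each flush with a corner of the seat. Four stretchers, 30 mm wide and 21 mm tall, connect adjacent legs with their undersides at z = 354 mm, each running between the inner faces of the legs it joins and aligned with the legs' outer faces on the other axis.

C is a chair. The seat is a 420×443×25 mm slab with its top at z = 464 mm, on four 31×31 mm corner legs (flush with the seat edges, standing on z = 0). A flat backrest 22 mm thick, 468 mm tall, spans the full seat width and rises from the seat top along its +y edge, rear face flush with the rear of the seat. Two armrests of 32×32 mm section run along each side from the seat's front edge to the front of the backrest, top faces 214 mm above the seat top and outer faces flush with the seat's x-edges; a 32×32 mm post under the front of each armrest stands on the seat at the front corner.

Three stools sit around the table at the −y, −x, +x sides. The chair is on top of the table, centred.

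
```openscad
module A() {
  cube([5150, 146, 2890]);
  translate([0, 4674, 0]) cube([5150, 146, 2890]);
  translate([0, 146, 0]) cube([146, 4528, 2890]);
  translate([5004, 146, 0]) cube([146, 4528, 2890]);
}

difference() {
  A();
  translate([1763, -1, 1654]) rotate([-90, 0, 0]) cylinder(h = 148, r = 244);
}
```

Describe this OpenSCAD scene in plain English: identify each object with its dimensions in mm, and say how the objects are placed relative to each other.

A is a box-shaped house frame (walls only): outside footprint 5150×4820 mm, wall height 2890 mm, wall thickness 146 mm. The two y-facing walls run the full x-width; the two x-facing walls fit between the inner faces of the y-facing walls.

The house frame has a circular hole of radius 244 mm through its front wall, centred at (x = 1763, z = 1654).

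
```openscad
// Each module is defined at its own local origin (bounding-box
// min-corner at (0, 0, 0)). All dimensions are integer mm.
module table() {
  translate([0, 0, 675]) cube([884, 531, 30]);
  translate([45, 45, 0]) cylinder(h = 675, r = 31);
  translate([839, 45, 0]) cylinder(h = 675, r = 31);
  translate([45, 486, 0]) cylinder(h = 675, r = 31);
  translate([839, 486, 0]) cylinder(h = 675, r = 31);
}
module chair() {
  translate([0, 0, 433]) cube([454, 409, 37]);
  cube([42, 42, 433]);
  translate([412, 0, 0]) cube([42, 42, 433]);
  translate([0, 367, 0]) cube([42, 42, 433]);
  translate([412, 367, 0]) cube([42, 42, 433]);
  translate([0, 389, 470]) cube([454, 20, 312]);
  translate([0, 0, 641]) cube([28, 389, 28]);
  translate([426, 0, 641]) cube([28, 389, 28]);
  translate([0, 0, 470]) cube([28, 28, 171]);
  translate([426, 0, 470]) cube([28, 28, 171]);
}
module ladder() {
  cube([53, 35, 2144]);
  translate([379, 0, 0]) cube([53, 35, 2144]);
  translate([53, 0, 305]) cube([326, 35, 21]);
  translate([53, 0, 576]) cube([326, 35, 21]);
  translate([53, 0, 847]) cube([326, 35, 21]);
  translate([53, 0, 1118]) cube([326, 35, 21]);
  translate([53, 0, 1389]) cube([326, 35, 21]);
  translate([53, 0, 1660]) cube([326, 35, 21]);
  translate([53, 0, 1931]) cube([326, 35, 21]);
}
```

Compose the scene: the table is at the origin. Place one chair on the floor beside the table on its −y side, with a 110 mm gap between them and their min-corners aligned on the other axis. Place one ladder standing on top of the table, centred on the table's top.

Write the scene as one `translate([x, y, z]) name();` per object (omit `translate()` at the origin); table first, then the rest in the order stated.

table();
translate([0, -519, 0]) chair();
translate([226, 248, 705]) ladder();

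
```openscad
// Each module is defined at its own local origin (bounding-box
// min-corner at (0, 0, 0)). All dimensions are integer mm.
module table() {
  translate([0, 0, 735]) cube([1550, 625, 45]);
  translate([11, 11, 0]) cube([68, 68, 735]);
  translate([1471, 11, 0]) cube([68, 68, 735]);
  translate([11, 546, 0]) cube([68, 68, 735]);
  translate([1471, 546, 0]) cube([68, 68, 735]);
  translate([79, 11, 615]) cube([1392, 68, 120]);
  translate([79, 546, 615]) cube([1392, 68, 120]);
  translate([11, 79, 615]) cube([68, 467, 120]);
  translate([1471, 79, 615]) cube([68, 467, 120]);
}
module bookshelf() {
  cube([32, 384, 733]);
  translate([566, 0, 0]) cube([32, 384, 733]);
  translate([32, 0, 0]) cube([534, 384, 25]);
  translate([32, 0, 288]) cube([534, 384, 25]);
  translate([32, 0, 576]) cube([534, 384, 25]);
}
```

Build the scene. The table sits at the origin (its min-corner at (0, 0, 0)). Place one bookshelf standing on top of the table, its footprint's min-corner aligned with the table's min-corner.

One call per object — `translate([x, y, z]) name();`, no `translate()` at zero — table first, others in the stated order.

table();
translate([0, 0, 780]) bookshelf();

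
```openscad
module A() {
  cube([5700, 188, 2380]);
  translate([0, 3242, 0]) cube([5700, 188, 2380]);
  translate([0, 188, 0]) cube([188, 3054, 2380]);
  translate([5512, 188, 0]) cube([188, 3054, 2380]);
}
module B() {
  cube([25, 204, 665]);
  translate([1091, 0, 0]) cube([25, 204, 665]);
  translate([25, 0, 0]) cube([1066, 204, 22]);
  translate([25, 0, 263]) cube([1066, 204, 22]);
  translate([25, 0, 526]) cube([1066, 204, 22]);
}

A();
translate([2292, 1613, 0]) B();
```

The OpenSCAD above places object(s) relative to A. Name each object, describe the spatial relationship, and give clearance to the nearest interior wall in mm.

Clearances: x = 2104, y = 1425; minimum 1425 mm.

A is a house frame. B is a bookshelf. The bookshelf sits inside the house frame, centred. The clearance to the nearest interior wall is 1425 mm.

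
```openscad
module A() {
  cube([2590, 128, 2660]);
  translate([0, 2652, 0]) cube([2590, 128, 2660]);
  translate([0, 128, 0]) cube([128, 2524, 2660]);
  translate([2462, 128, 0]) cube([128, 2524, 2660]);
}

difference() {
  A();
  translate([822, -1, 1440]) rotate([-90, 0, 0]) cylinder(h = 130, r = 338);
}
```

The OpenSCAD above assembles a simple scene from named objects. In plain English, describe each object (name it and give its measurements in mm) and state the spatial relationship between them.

A is a box-shaped house frame (walls only): outside footprint 2590×2780 mm, wall height 2660 mm, wall thickness 128 mm. The two y-facing walls run the full x-width; the two x-facing walls fit between the inner faces of the y-facing walls.

The house frame has a circular hole of radius 338 mm through its front wall, centred at (x = 822, z = 1440).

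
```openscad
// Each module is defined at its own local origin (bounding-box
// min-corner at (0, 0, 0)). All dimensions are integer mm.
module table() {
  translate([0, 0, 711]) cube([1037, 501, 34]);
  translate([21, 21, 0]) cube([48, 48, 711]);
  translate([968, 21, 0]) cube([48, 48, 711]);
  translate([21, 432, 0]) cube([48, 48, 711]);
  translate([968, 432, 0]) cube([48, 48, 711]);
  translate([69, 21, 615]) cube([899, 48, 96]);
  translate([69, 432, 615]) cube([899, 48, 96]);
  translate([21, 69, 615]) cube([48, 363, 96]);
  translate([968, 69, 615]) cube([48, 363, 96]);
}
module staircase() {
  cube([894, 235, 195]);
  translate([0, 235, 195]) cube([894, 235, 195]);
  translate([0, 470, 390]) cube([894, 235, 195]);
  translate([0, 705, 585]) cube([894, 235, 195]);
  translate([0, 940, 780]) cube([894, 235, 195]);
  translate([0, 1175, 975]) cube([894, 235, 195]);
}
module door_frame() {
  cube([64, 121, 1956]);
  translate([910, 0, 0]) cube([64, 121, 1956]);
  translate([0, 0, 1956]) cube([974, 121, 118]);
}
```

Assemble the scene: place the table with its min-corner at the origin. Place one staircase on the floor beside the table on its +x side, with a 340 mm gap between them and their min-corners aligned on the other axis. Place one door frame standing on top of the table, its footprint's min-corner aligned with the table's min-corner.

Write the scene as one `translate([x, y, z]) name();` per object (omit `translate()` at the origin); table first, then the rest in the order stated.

table();
translate([1377, 0, 0]) staircase();
translate([0, 0, 745]) door_frame();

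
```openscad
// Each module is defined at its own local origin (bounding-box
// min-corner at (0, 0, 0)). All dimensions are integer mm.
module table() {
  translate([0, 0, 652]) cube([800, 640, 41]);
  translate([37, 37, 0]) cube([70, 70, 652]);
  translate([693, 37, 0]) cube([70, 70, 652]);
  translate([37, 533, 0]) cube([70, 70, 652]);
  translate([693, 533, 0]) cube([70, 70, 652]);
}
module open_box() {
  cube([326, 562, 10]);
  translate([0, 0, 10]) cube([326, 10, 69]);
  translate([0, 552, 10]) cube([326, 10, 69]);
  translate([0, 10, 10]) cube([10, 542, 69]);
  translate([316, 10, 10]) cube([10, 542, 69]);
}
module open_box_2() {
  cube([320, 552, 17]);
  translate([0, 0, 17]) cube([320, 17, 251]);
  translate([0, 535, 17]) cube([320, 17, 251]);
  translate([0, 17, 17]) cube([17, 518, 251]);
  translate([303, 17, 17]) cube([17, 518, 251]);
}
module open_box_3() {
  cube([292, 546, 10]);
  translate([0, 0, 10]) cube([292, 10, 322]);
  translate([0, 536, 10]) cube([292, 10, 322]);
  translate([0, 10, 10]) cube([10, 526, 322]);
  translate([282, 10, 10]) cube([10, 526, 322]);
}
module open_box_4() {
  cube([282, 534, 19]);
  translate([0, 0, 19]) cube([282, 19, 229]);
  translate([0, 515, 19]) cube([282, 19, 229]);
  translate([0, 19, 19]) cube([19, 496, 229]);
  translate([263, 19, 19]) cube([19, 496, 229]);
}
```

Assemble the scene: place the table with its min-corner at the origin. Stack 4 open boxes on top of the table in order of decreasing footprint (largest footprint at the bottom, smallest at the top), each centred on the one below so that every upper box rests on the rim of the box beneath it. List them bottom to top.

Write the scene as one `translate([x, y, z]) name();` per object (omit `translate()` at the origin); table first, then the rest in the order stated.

table();
translate([237, 39, 693]) open_box();
translate([240, 44, 772]) open_box_2();
translate([254, 47, 1040]) open_box_3();
translate([259, 53, 1372]) open_box_4();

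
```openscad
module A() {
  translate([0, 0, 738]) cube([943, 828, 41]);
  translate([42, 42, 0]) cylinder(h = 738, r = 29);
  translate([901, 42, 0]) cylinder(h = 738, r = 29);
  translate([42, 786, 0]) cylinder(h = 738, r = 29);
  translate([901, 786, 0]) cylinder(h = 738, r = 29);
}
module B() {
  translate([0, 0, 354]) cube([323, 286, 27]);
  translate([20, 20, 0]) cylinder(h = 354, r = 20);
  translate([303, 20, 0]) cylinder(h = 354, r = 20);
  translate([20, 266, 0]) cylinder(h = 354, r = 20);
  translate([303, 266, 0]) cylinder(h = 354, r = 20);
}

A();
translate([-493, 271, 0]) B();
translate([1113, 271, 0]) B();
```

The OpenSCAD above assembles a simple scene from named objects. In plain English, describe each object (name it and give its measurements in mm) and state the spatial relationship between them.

A is a rectangular dining table. The top is 943×828×41 mm with its upper surface at z = 779 mm. It stands on four round legs of 58 mm diameter, each leg's bounding box inset 13 mm from the nearest pair of top edges, running from the floor to the underside of the top.

B is a four-legged stool. The seat is a 323×286×27 mm slab whose top surface is at z = 381 mm; four round legs, each 40 mm in diameter, run from the floor (z = 0) to the underside of the seat, each leg's axis is inset half a diameter from the nearest pair of seat edges (so the leg's bounding box is flush with the corner).

Two stools sit around the table at the −x, +x sides.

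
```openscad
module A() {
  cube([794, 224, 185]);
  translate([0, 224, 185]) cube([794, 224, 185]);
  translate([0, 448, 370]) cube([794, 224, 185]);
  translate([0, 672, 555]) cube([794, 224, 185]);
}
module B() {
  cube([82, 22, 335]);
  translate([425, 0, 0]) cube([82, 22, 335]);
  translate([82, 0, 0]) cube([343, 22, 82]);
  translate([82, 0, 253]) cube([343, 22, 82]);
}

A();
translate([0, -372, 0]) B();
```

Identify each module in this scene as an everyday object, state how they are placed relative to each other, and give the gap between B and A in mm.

A is a staircase. B is a picture frame. The picture frame is on the floor beside the staircase on its −y side. The gap between the picture frame and the staircase is 350 mm.

The picture frame's nearest face is 350 mm from the staircase's −y face.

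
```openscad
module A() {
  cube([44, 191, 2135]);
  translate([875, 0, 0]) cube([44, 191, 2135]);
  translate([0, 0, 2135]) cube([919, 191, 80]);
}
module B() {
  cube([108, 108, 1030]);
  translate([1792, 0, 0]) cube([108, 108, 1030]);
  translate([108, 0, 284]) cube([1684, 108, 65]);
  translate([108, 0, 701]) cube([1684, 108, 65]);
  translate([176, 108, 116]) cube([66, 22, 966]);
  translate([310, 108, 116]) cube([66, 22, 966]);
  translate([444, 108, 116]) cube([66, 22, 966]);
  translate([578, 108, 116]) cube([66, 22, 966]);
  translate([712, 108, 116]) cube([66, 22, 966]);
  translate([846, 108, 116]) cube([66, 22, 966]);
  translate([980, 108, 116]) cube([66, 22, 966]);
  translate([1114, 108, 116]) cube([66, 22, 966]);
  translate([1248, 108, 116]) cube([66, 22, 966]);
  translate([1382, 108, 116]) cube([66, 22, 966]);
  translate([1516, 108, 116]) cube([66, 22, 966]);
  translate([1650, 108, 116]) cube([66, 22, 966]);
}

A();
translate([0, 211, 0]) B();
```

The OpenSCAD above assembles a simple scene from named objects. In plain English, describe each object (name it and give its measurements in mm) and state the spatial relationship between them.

A is a rectangular door frame: two vertical jambs of 44×191 mm section, 2135 mm tall, with a clear opening 831 mm wide between their inner faces. A header 80 mm tall and 191 mm deep lies on top of the jambs and spans the full outside width.

B is a fence section. Two 108×108 mm posts, 1030 mm tall, stand on the floor with a clear span of 1684 mm between their inner faces. Two horizontal rails of 108×65 mm section span the gap between the posts with their undersides at z = 284 mm and z = 701 mm, flush with the posts' −y face. 12 pickets, each 66 mm wide, 22 mm thick and 966 mm tall, are fixed to the +y face of the rails with their bottoms at z = 116 mm, evenly spaced across the span with equal gaps (rounded down to the nearest mm) at the −x end and between each pair — any rounding remainder accumulates at the +x end.

The fence section is on the floor beside the door frame on its +y side.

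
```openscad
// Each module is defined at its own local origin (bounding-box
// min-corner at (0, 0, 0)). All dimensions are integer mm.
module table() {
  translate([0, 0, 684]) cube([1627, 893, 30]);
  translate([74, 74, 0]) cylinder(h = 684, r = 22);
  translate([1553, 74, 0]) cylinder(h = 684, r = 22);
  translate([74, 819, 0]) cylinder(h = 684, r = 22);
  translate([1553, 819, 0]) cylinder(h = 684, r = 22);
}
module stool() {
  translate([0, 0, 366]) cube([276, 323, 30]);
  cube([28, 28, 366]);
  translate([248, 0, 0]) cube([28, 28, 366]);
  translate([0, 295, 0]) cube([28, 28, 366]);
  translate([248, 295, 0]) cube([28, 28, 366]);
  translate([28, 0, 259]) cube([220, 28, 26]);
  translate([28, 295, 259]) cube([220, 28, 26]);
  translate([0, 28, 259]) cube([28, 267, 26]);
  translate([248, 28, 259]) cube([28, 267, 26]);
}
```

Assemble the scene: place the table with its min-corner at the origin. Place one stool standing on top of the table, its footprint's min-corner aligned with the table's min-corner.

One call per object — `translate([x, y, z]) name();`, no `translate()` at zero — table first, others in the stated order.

table();
translate([0, 0, 714]) stool();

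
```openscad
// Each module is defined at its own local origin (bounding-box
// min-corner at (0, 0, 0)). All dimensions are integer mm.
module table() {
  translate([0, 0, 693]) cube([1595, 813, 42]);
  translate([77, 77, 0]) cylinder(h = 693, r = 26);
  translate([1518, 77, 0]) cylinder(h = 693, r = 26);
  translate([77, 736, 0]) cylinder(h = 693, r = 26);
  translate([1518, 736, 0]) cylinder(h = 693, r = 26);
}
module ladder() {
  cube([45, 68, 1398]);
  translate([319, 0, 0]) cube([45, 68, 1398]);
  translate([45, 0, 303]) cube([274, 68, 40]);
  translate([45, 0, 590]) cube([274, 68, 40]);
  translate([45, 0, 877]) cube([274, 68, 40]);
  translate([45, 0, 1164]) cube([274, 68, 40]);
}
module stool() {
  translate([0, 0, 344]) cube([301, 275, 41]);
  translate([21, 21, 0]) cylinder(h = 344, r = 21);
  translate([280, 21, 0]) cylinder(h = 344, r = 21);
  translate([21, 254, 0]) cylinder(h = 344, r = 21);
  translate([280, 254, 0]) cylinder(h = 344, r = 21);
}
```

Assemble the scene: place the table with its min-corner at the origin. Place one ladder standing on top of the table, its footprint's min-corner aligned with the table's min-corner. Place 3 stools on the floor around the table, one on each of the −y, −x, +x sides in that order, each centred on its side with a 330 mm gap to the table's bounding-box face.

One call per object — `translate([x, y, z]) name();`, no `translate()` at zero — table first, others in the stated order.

table();
translate([0, 0, 735]) ladder();
translate([647, -605, 0]) stool();
translate([-631, 269, 0]) stool();
translate([1925, 269, 0]) stool();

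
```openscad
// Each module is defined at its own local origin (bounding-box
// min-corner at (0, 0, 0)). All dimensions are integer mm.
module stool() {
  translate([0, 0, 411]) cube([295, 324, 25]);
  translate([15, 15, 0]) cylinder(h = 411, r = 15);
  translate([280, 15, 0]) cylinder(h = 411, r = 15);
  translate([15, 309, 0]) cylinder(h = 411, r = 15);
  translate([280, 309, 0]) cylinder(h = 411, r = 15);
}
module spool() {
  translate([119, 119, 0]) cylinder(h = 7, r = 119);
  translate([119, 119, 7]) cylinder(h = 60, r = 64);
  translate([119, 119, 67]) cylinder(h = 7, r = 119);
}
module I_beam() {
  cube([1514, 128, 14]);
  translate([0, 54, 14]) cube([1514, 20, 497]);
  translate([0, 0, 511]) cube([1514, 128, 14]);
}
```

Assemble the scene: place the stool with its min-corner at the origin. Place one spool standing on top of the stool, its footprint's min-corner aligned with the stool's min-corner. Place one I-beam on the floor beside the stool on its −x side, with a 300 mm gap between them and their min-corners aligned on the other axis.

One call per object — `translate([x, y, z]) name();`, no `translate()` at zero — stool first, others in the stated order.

stool();
translate([0, 0, 436]) spool();
translate([-1814, 0, 0]) I_beam();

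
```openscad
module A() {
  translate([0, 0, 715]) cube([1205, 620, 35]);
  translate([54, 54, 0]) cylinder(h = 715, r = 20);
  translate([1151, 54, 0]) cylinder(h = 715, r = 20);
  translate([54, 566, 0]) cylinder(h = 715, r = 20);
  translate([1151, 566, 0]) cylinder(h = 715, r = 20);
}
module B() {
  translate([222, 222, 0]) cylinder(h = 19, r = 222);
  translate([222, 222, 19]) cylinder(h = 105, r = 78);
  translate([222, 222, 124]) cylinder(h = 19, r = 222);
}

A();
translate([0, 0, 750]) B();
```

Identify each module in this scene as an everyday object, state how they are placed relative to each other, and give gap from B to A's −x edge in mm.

The spool's min-x is at 0; the table's min-x is 0; gap = 0 mm.

A is a table. B is a spool. The spool is on top of the table. The gap from the spool to the table's −x edge is 0 mm.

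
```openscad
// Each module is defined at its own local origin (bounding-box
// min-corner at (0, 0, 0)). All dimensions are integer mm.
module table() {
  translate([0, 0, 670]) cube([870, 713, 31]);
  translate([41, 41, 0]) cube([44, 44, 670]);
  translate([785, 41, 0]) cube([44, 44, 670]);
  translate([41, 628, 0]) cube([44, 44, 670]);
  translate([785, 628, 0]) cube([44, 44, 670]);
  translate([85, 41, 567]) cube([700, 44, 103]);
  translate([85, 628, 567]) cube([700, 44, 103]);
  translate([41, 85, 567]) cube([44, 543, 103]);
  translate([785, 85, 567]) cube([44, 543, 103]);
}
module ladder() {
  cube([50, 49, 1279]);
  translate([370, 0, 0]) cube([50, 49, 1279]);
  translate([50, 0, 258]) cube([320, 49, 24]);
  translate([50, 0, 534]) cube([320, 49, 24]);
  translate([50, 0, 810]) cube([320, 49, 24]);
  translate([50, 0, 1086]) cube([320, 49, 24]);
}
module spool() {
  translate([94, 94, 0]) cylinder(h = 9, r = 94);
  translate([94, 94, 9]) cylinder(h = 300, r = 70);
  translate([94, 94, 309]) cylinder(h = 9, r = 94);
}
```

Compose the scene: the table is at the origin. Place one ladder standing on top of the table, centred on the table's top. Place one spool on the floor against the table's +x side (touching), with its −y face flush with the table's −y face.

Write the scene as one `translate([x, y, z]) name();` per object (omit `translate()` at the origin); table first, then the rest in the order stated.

table();
translate([225, 332, 701]) ladder();
translate([870, 0, 0]) spool();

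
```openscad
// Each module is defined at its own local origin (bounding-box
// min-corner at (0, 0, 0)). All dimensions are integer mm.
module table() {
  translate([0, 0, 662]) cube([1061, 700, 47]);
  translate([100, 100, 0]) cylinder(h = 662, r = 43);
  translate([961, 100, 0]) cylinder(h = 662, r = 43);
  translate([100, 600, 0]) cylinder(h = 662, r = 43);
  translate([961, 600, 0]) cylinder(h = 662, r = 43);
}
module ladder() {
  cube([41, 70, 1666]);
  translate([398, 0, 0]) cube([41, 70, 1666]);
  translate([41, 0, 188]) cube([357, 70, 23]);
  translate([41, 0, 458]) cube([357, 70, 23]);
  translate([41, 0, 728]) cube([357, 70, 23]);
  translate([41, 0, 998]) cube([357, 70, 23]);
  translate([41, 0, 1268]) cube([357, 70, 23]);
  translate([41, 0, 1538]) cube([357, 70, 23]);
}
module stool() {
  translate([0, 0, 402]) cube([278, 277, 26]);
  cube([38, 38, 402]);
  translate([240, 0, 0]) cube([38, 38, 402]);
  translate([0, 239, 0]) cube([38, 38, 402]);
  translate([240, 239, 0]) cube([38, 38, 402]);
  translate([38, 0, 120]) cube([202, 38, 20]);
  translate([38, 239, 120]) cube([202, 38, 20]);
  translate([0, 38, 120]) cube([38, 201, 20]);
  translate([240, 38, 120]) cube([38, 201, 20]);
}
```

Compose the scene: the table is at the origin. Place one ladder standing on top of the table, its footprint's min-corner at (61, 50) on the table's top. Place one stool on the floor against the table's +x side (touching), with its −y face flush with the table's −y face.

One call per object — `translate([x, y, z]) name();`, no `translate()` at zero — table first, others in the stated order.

table();
translate([61, 50, 709]) ladder();
translate([1061, 0, 0]) stool();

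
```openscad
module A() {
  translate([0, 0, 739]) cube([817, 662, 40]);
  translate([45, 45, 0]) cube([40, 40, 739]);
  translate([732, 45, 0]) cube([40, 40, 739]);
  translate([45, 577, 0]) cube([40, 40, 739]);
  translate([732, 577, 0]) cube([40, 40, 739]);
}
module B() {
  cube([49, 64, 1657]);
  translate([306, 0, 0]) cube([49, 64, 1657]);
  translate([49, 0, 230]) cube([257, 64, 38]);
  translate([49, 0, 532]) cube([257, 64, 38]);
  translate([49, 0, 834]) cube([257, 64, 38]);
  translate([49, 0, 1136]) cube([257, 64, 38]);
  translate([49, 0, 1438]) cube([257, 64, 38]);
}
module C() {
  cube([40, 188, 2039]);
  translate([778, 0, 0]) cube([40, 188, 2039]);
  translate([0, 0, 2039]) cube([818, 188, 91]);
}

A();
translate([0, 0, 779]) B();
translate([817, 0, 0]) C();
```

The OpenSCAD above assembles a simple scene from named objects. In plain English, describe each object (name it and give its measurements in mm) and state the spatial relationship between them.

A is a table: top 817 mm (x) × 662 mm (y), 40 mm thick, upper face at z = 779 mm, on four 40×40 mm square legs, each inset 45 mm from the nearest pair of top edges, running from z = 0 to the bottom of the top.

B is a wooden ladder with two side rails of 49×64 mm section and 1657 mm height, set 355 mm apart overall. Between them run 5 rectangular rungs (64 mm deep, 38 mm thick), front faces flush with the rails' −y face. The bottom of the first rung is 230 mm above the floor and each subsequent rung is 302 mm higher than the one below.

C is a rectangular door frame: two vertical jambs of 40×188 mm section, 2039 mm tall, with a clear opening 738 mm wide between their inner faces. A header 91 mm tall and 188 mm deep lies on top of the jambs and spans the full outside width.

The ladder is on top of the table. The door frame is against the table's +x side, with their −y faces flush.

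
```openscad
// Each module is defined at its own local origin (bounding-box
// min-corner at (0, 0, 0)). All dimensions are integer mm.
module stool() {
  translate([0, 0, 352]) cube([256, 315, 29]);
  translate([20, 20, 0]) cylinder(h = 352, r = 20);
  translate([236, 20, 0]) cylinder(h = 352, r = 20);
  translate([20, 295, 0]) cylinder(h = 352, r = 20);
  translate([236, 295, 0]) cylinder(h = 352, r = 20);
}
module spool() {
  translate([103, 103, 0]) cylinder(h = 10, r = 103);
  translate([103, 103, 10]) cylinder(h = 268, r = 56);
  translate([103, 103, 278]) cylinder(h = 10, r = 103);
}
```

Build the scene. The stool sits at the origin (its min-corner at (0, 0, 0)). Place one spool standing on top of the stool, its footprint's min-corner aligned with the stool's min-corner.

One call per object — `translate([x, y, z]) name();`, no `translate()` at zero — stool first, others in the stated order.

stool();
translate([0, 0, 381]) spool();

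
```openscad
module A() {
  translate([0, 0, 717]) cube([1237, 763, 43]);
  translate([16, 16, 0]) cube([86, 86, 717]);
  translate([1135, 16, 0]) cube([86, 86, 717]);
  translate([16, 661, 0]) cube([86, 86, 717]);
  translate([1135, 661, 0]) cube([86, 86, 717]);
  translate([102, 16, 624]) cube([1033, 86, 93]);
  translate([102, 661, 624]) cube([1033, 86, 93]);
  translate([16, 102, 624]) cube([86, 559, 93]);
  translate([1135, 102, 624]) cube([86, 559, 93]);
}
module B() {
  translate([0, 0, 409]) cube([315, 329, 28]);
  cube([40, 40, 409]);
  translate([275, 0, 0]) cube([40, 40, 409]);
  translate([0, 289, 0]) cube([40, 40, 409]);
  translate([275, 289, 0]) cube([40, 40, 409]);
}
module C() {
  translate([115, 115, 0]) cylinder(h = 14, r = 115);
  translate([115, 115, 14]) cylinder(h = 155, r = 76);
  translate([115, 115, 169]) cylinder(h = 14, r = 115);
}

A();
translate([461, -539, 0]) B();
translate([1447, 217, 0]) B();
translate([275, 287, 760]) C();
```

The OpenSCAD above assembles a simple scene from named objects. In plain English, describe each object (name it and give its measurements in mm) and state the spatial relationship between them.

A is a rectangular dining table. The top is 1237×763×43 mm with its upper surface at z = 760 mm. It stands on four 86×86 mm square legs, each inset 16 mm from the nearest pair of top edges, running from the floor to the underside of the top. Four apron rails, 86 mm thick and 93 mm tall, run between adjacent legs with their top edges flush with the underside of the top and their outer faces flush with the legs' outer faces.

B is a simple wooden stool: a rectangular seat 315 mm (x) by 329 mm (y), 28 mm thick, top face at z = 437 mm, on four square legs, each 40×40 mm in cross-section. The legs rest on z = 0, each flush with a corner of the seat.

C is a spool: two coaxial disc flanges of radius 115 mm and thickness 14 mm, joined by a core cylinder of radius 76 mm and height 155 mm. The lower flange rests on z = 0 and the three cylinders share a vertical axis.

Two stools sit around the table at the −y, +x sides. The spool is on top of the table.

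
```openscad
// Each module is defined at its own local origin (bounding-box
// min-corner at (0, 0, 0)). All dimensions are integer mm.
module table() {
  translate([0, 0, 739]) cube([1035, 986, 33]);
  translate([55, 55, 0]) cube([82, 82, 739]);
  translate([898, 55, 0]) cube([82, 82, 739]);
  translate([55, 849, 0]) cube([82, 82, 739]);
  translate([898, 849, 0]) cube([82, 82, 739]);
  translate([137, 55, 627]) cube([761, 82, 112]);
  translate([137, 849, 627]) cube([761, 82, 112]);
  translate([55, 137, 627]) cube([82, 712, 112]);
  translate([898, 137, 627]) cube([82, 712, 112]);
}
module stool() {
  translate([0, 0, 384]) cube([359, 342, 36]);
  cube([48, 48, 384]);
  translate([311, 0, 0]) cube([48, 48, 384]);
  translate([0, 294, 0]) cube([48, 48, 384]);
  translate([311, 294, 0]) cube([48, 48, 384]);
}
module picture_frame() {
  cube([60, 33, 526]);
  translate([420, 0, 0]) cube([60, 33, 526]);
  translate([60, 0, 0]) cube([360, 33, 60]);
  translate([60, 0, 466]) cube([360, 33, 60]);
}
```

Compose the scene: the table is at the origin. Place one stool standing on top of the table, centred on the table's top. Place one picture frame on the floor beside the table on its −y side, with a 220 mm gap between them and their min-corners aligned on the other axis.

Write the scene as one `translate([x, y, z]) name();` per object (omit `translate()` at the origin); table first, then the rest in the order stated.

table();
translate([338, 322, 772]) stool();
translate([0, -253, 0]) picture_frame();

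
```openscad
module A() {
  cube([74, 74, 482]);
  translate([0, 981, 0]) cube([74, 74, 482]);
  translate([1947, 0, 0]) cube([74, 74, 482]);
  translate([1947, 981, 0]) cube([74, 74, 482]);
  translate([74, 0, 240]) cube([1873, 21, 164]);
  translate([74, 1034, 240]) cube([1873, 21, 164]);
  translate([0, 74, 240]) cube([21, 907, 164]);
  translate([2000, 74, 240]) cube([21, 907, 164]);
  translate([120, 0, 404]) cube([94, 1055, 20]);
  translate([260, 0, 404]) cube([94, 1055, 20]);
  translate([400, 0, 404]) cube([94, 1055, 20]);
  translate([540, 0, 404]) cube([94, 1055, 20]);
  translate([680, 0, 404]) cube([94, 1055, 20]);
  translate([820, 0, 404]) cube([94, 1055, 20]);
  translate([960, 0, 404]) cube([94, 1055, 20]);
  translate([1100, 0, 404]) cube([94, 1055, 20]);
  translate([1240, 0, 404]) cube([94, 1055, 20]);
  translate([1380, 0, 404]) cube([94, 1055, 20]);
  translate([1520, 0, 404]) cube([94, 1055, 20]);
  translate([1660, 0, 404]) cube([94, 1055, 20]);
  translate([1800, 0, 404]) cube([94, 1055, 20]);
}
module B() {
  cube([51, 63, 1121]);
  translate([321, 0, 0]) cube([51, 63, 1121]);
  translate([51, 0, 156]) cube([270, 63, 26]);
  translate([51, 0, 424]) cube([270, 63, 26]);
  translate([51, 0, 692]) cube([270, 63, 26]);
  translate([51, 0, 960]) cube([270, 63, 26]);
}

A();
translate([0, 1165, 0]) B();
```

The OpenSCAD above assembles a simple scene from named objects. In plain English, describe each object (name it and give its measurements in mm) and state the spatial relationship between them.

A is a bed frame 2021 mm long (x) by 1055 mm wide (y). Four 74×74 mm corner posts, 482 mm tall, at the corners of the footprint. Four rails of 21 mm thickness and 164 mm height run between adjacent posts with their undersides at z = 240 mm, their outer faces flush with the outside of the frame (the two x-running rails run between the posts' inner faces; the two y-running rails run between the posts' inner faces). 13 slats, each 94 mm wide (x) and 20 mm thick, lie across the top of the two x-running rails, running the full 1055 mm width of the frame in y; the slats are evenly spaced along x between the inner faces of the end posts with equal gaps (rounded down to the nearest mm) at the −x end and between each pair — any rounding remainder accumulates at the +x end.

B is a straight ladder. Two 51×63 mm vertical rails, 1121 mm tall, stand 372 mm apart (outside-to-outside) with their front faces coplanar on the −y side. 4 rungs, each 63 mm deep and 26 mm tall, span between the inner faces of the rails, front faces flush with the rails. The lowest rung's underside is at z = 156 mm and rungs are spaced 268 mm apart (underside to underside).

The ladder is on the floor beside the bed frame on its +y side.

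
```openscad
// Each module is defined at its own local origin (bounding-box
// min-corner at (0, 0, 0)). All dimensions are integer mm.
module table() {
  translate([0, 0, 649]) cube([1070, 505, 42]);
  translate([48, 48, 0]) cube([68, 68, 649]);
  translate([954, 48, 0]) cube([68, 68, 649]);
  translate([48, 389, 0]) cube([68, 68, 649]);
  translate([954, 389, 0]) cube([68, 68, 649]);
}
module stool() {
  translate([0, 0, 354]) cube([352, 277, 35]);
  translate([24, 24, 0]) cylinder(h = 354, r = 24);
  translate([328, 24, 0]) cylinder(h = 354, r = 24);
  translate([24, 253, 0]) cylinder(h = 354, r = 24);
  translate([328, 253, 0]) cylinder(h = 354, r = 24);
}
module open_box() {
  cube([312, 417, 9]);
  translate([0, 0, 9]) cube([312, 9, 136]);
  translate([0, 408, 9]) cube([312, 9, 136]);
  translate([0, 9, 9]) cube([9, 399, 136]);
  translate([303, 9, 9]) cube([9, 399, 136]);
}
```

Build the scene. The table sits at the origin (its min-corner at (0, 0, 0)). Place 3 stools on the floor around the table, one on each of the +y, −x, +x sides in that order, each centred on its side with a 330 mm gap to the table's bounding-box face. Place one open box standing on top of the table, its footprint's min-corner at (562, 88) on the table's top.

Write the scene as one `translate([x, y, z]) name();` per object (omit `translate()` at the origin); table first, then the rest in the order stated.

table();
translate([359, 835, 0]) stool();
translate([-682, 114, 0]) stool();
translate([1400, 114, 0]) stool();
translate([562, 88, 691]) open_box();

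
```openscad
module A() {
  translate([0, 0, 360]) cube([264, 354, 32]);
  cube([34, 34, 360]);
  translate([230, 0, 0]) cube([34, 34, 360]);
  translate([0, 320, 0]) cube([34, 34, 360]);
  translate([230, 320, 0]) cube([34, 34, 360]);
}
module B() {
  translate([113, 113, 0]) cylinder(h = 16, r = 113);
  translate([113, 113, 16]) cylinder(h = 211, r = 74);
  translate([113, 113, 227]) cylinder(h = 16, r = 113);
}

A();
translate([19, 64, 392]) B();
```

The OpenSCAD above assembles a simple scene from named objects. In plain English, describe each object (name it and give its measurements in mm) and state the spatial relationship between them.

A is a four-legged stool. The seat is a 264×354×32 mm slab whose top surface is at z = 392 mm; four square legs, each 34×34 mm in cross-section, run from the floor (z = 0) to the underside of the seat, each flush with a corner of the seat.

B is a spool: two coaxial disc flanges of radius 113 mm and thickness 16 mm, joined by a core cylinder of radius 74 mm and height 211 mm. The lower flange rests on z = 0 and the three cylinders share a vertical axis.

The spool is on top of the stool, centred.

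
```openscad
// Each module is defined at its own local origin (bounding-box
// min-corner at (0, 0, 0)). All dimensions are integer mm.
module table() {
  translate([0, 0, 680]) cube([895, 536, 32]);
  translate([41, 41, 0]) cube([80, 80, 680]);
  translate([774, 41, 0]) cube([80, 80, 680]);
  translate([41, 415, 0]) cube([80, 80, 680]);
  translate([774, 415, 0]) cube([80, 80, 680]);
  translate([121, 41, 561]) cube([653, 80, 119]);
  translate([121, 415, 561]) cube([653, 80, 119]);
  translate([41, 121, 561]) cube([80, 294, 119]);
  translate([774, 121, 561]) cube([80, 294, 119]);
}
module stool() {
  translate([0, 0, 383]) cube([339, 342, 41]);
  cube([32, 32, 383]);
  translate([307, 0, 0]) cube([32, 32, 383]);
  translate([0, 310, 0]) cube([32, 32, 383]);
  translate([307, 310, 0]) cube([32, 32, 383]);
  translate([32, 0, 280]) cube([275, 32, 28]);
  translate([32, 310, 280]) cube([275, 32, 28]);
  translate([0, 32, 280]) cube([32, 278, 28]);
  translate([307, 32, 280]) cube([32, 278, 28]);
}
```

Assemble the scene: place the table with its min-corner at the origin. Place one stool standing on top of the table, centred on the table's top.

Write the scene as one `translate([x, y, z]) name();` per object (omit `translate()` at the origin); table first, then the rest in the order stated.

table();
translate([278, 97, 712]) stool();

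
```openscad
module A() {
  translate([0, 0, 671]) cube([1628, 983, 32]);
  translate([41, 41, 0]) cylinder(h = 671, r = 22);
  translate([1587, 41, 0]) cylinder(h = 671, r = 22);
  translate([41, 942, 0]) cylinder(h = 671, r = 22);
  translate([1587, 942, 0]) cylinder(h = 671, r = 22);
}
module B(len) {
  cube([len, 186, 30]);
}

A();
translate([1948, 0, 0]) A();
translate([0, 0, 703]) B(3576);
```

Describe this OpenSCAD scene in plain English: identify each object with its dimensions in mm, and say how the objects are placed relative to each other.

A is a table: top 1628 mm (x) × 983 mm (y), 32 mm thick, upper face at z = 703 mm, on four round legs of 44 mm diameter, each leg's bounding box inset 19 mm from the nearest pair of top edges, running from z = 0 to the bottom of the top.

B is a rectangular beam 3576 mm long (x), 186 mm deep (y), 30 mm thick (z).

The beam spans the tops of two tables placed 320 mm apart, resting at z = 703 mm.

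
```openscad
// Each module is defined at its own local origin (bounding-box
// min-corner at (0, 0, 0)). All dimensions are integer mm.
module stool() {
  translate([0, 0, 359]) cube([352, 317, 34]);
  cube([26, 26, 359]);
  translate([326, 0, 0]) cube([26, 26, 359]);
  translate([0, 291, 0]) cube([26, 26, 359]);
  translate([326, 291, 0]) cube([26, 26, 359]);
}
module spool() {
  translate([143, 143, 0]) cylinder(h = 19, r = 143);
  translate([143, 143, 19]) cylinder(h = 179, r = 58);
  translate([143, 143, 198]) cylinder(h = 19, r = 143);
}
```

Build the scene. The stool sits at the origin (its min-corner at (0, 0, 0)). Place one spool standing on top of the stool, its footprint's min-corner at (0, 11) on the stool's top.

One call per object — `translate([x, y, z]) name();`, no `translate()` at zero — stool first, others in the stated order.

stool();
translate([0, 11, 393]) spool();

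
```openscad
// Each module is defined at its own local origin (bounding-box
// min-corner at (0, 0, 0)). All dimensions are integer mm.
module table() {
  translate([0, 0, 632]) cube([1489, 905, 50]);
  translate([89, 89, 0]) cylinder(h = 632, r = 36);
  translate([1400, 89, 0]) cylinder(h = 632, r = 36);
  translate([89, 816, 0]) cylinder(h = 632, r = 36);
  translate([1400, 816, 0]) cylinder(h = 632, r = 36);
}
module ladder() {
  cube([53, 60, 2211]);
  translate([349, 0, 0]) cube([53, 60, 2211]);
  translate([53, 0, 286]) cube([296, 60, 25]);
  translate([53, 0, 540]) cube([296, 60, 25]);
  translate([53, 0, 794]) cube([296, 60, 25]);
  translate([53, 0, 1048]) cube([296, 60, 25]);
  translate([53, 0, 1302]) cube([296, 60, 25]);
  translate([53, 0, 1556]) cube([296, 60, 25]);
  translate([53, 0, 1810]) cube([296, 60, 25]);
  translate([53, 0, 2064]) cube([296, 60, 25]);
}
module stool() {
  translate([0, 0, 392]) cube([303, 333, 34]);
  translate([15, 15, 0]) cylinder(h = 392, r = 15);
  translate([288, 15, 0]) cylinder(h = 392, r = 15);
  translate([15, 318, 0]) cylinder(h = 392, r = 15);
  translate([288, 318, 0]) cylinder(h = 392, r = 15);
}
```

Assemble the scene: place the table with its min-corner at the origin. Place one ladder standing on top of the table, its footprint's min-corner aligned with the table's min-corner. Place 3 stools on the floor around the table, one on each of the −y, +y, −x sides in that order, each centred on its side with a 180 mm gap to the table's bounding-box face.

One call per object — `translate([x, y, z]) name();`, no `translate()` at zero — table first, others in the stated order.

table();
translate([0, 0, 682]) ladder();
translate([593, -513, 0]) stool();
translate([593, 1085, 0]) stool();
translate([-483, 286, 0]) stool();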